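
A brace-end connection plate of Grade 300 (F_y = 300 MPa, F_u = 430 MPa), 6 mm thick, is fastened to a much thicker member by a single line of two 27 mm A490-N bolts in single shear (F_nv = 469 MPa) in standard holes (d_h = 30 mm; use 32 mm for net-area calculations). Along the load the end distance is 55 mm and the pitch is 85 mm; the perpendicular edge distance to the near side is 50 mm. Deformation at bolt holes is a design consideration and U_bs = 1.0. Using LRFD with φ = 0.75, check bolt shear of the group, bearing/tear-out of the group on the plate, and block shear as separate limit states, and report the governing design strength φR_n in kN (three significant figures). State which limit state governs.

Bolt shear: A_b = π·27²/4 = 572.6 mm²; R_n = 469 × 572.6 × 2 × 1 / 1000 = 537.1 kN → 0.75 × 537.1 = 403 kN.
Bearing: edge l_c = 40, r_n = 123.8 kN; interior l_c = 55, r_n = 167.2 kN; R_n = 123.8 + 1·167.2 = 291 kN → 218 kN.
Block shear: A_gv = 840, A_nv = 552, A_nt = 204 mm²; R_n = min(0.6F_uA_nv, 0.6F_yA_gv) + U_bs·F_u·A_nt = 230.1 kN → 173 kN.
Block shear governs: 173 kN.

173 kN (block shear governs)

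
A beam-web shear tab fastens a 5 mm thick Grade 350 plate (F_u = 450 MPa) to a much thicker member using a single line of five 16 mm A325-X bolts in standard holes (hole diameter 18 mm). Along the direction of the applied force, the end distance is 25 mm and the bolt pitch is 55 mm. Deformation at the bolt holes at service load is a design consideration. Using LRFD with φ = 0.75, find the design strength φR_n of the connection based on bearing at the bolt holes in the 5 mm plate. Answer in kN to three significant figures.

Per bolt r_n = 1.2 l_c t F_u ≤ 2.4 d t F_u; upper limit = 2.4 × 16 × 5 × 450 / 1000 = 86.4 kN.
Edge bolt: l_c = 25 − 18/2 = 16 mm → 1.2 × 16 × 5 × 450 / 1000 = 43.2 → r_n = 43.2 kN.
Interior bolts: l_c = 55 − 18 = 37 mm → 1.2 × 37 × 5 × 450 / 1000 = 99.9 → r_n = 86.4 kN.
R_n = 1 × 43.2 + 4 × 86.4 = 388.8 kN.
Design strength φR_n = 0.75 × 388.8 = 292 kN.

292 kN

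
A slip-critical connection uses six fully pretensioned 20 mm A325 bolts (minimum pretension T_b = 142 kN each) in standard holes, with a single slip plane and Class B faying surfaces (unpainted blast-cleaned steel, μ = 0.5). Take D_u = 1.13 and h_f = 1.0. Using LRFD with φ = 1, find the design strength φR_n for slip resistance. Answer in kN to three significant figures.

R_n = μ · D_u · h_f · T_b · n_s · n_b = 0.5 × 1.13 × 1.0 × 142 × 1 × 6 = 481.4 kN.
Design strength φR_n = 1 × 481.4 = 481 kN.

481 kN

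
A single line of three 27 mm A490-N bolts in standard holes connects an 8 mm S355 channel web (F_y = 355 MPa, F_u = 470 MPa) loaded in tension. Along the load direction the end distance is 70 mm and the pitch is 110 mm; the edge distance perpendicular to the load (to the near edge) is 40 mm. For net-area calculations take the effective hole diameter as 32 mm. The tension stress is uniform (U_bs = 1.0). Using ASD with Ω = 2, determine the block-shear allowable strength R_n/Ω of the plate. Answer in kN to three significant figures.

Shear plane L_v = 70 + 2·110 = 290 mm; A_gv = 290 × 8 = 2320 mm².
A_nv = (290 − 2.5·32) × 8 = 1680 mm².
A_nt = (40 − 0.5·32) × 8 = 192 mm².
0.6 F_u A_nv = 473.8 kN; 0.6 F_y A_gv = 494.2 kN → shear rupture governs the shear term.
R_n = 473.8 + 1.0 × 470 × 192 / 1000 = 564 kN.
Allowable strength R_n/Ω = 564 / 2 = 282 kN.

282 kN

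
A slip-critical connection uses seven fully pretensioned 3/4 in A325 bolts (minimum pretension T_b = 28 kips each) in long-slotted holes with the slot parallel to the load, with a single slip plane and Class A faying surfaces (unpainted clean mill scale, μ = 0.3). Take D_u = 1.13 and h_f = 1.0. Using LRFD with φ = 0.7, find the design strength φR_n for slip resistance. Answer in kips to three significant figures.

46.5 kips

R_n = μ · D_u · h_f · T_b · n_s · n_b = 0.3 × 1.13 × 1.0 × 28 × 1 × 7 = 66.44 kips.
Design strength φR_n = 0.7 × 66.44 = 46.5 kips.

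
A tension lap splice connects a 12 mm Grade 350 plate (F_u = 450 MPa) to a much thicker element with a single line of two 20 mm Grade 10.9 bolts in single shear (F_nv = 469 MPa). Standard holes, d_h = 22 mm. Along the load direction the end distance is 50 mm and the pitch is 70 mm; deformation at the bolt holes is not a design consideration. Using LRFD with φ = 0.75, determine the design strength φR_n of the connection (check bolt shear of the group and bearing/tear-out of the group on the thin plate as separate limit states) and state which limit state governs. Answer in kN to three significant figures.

Bolt shear: A_b = π·20²/4 = 314.2 mm²; R_n = 469 × 314.2 × 2 × 1 / 1000 = 294.7 kN → 0.75 × 294.7 = 221 kN.
Bearing (1.5 l_c t F_u ≤ 3.0 d t F_u): upper limit = 3.0·20·12·450 / 1000 = 324 kN.
  Edge l_c = 50 − 22/2 = 39 → r_n = 315.9 kN; interior l_c = 70 − 22 = 48 → r_n = 324 kN.
  R_n,bearing = 1·315.9 + 1·324 = 639.9 kN → 0.75 × 639.9 = 480 kN.
Bolt shear governs: 221 kN.

221 kN (bolt shear governs)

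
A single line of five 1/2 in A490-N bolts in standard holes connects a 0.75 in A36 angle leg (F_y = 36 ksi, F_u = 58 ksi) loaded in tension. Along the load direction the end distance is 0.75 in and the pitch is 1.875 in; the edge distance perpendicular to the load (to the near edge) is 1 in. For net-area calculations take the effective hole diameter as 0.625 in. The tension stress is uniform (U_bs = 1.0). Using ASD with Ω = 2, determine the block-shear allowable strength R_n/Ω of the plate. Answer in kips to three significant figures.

81.8 kips

Shear plane L_v = 0.75 + 4·1.875 = 8.25 in; A_gv = 8.25 × 0.75 = 6.188 in².
A_nv = (8.25 − 4.5·0.625) × 0.75 = 4.078 in².
A_nt = (1 − 0.5·0.625) × 0.75 = 0.5156 in².
0.6 F_u A_nv = 141.9 kips; 0.6 F_y A_gv = 133.6 kips → shear yielding governs the shear term.
R_n = 133.6 + 1.0 × 58 × 0.5156 = 163.6 kips.
Allowable strength R_n/Ω = 163.6 / 2 = 81.8 kips.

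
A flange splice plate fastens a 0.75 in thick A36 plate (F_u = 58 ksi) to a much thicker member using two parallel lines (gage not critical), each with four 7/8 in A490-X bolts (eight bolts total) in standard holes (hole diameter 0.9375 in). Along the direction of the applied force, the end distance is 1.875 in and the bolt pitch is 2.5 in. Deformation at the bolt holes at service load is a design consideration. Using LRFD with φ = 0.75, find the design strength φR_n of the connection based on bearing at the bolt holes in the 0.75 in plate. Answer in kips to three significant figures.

Per bolt r_n = 1.2 l_c t F_u ≤ 2.4 d t F_u; upper limit = 2.4 × 0.875 × 0.75 × 58 = 91.35 kips.
Edge bolt: l_c = 1.875 − 0.9375/2 = 1.406 in → 1.2 × 1.406 × 0.75 × 58 = 73.41 → r_n = 73.41 kips.
Interior bolts: l_c = 2.5 − 0.9375 = 1.562 in → 1.2 × 1.562 × 0.75 × 58 = 81.56 → r_n = 81.56 kips.
R_n = 2 × 73.41 + 6 × 81.56 = 636.2 kips.
Design strength φR_n = 0.75 × 636.2 = 477 kips.

477 kips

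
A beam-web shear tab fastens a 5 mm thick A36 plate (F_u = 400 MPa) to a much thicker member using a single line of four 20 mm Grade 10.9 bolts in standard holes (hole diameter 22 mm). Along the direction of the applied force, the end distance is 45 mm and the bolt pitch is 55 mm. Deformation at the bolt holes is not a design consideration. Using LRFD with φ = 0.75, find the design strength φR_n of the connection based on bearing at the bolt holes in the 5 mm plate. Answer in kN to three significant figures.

299 kN

Per bolt r_n = 1.5 l_c t F_u ≤ 3.0 d t F_u; upper limit = 3.0 × 20 × 5 × 400 / 1000 = 120 kN.
Edge bolt: l_c = 45 − 22/2 = 34 mm → 1.5 × 34 × 5 × 400 / 1000 = 102 → r_n = 102 kN.
Interior bolts: l_c = 55 − 22 = 33 mm → 1.5 × 33 × 5 × 400 / 1000 = 99 → r_n = 99 kN.
R_n = 1 × 102 + 3 × 99 = 399 kN.
Design strength φR_n = 0.75 × 399 = 299 kN.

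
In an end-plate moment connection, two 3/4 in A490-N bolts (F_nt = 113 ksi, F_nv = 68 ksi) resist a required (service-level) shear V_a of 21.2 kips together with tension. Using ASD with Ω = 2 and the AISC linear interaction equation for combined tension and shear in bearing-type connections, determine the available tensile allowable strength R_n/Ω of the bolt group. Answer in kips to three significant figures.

29.7 kips

A_b = π·0.75²/4 = 0.4418 in²; f_rv = 21.2 / (2 × 0.4418) = 23.99 ksi.
F'_nt = 1.3 F_nt − (Ω F_nt / F_nv) f_rv = 1.3·113 − (2·113/68)·23.99 = 67.16 ksi, capped at F_nt → F'_nt = 67.16 ksi.
R_n = F'_nt · A_b · n = 67.16 × 0.4418 × 2 = 59.34 kips.
Allowable strength R_n/Ω = 59.34 / 2 = 29.7 kips.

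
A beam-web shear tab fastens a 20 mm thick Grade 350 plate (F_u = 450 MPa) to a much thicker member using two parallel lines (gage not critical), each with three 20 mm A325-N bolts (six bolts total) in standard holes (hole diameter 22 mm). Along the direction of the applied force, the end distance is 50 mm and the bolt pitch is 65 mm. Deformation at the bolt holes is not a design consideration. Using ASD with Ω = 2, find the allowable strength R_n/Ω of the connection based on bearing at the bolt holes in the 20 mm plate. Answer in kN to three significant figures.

1610 kN

Per bolt r_n = 1.5 l_c t F_u ≤ 3.0 d t F_u; upper limit = 3.0 × 20 × 20 × 450 / 1000 = 540 kN.
Edge bolt: l_c = 50 − 22/2 = 39 mm → 1.5 × 39 × 20 × 450 / 1000 = 526.5 → r_n = 526.5 kN.
Interior bolts: l_c = 65 − 22 = 43 mm → 1.5 × 43 × 20 × 450 / 1000 = 580.5 → r_n = 540 kN.
R_n = 2 × 526.5 + 4 × 540 = 3213 kN.
Allowable strength R_n/Ω = 3213 / 2 = 1610 kN.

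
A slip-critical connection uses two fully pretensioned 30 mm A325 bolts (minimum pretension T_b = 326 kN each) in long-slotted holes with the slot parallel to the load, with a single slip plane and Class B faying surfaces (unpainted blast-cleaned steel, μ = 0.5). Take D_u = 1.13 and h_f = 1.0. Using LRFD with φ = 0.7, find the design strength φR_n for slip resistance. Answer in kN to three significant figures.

R_n = μ · D_u · h_f · T_b · n_s · n_b = 0.5 × 1.13 × 1.0 × 326 × 1 × 2 = 368.4 kN.
Design strength φR_n = 0.7 × 368.4 = 258 kN.

258 kN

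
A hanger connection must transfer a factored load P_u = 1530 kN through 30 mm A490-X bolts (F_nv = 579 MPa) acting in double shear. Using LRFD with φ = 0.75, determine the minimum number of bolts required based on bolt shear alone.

A_b = π·30²/4 = 706.9 mm².
Per-bolt design strength φR_n = 0.75 × 579 × 706.9 × 2 / 1000 = 613.9 kN.
n ≥ 1530 / 613.9 = 2.492 → use 3 bolts.

3 bolts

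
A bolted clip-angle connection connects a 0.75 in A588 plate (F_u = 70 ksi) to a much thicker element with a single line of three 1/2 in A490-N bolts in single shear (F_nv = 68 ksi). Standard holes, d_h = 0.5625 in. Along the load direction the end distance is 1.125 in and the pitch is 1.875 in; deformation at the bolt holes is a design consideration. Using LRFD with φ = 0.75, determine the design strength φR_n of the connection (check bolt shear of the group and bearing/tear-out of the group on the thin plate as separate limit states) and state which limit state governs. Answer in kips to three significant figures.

30 kips (bolt shear governs)

Bolt shear: A_b = π·0.5²/4 = 0.1963 in²; R_n = 68 × 0.1963 × 3 × 1 = 40.06 kips → 0.75 × 40.06 = 30 kips.
Bearing (1.2 l_c t F_u ≤ 2.4 d t F_u): upper limit = 2.4·0.5·0.75·70 = 63 kips.
  Edge l_c = 1.125 − 0.5625/2 = 0.8438 → r_n = 53.16 kips; interior l_c = 1.875 − 0.5625 = 1.312 → r_n = 63 kips.
  R_n,bearing = 1·53.16 + 2·63 = 179.2 kips → 0.75 × 179.2 = 134 kips.
Bolt shear governs: 30 kips.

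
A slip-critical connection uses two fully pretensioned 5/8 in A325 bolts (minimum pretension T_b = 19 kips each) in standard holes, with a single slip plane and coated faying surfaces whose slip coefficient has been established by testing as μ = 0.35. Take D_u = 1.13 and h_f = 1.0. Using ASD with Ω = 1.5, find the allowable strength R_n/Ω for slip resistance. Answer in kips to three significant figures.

R_n = μ · D_u · h_f · T_b · n_s · n_b = 0.35 × 1.13 × 1.0 × 19 × 1 × 2 = 15.03 kips.
Allowable strength R_n/Ω = 15.03 / 1.5 = 10 kips.

10 kips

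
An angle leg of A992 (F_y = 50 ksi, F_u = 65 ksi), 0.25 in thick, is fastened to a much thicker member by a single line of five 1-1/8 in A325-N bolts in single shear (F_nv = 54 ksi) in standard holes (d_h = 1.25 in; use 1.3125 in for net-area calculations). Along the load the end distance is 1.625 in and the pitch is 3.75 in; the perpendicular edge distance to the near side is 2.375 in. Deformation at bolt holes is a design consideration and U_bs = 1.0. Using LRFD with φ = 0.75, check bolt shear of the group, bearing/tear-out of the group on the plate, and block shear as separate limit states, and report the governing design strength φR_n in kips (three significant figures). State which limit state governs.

Bolt shear: A_b = π·1.125²/4 = 0.994 in²; R_n = 54 × 0.994 × 5 × 1 = 268.4 kips → 0.75 × 268.4 = 201 kips.
Bearing: edge l_c = 1, r_n = 19.5 kips; interior l_c = 2.5, r_n = 43.87 kips; R_n = 19.5 + 4·43.87 = 195 kips → 146 kips.
Block shear: A_gv = 4.156, A_nv = 2.68, A_nt = 0.4297 in²; R_n = min(0.6F_uA_nv, 0.6F_yA_gv) + U_bs·F_u·A_nt = 132.4 kips → 99.3 kips.
Block shear governs: 99.3 kips.

99.3 kips (block shear governs)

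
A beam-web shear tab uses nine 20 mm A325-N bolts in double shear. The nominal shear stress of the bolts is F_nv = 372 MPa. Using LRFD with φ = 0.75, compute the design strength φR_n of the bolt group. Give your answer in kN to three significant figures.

1580 kN

A_b = π × 20² / 4 = 314.2 mm².
R_n = F_nv · A_b · n · n_s = 372 × 314.2 × 9 × 2 / 1000 = 2104 kN.
Design strength φR_n = 0.75 × 2104 = 1580 kN.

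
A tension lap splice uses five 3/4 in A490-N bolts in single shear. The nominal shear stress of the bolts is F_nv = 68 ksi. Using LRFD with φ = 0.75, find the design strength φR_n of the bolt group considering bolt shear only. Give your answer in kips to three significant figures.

113 kips

A_b = π × 0.75² / 4 = 0.4418 in².
R_n = F_nv · A_b · n · n_s = 68 × 0.4418 × 5 × 1 = 150.2 kips.
Design strength φR_n = 0.75 × 150.2 = 113 kips.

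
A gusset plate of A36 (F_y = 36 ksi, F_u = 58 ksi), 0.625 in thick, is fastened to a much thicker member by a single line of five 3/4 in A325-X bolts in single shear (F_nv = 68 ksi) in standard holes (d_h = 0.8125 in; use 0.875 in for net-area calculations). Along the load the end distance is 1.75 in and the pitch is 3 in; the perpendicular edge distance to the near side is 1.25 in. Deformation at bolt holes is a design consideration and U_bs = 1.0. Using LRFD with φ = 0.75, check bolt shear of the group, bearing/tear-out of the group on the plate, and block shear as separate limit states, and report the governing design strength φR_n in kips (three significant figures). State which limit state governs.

113 kips (bolt shear governs)

Bolt shear: A_b = π·0.75²/4 = 0.4418 in²; R_n = 68 × 0.4418 × 5 × 1 = 150.2 kips → 0.75 × 150.2 = 113 kips.
Bearing: edge l_c = 1.344, r_n = 58.45 kips; interior l_c = 2.188, r_n = 65.25 kips; R_n = 58.45 + 4·65.25 = 319.5 kips → 240 kips.
Block shear: A_gv = 8.594, A_nv = 6.133, A_nt = 0.5078 in²; R_n = min(0.6F_uA_nv, 0.6F_yA_gv) + U_bs·F_u·A_nt = 215.1 kips → 161 kips.
Bolt shear governs: 113 kips.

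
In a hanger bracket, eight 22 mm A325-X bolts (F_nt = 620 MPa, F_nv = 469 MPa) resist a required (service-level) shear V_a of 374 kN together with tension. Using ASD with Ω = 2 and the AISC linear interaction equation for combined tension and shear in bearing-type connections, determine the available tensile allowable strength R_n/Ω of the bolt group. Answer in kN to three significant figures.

731 kN

A_b = π·22²/4 = 380.1 mm²; f_rv = 374 × 1000 / (8 × 380.1) = 123 MPa.
F'_nt = 1.3 F_nt − (Ω F_nt / F_nv) f_rv = 1.3·620 − (2·620/469)·123 = 480.8 MPa, capped at F_nt → F'_nt = 480.8 MPa.
R_n = F'_nt · A_b · n = 480.8 × 380.1 × 8 / 1000 = 1462 kN.
Allowable strength R_n/Ω = 1462 / 2 = 731 kN.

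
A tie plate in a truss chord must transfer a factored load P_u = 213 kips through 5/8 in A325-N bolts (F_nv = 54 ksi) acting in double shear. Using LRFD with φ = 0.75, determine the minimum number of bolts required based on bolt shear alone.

9 bolts

A_b = π·0.625²/4 = 0.3068 in².
Per-bolt design strength φR_n = 0.75 × 54 × 0.3068 × 2 = 24.85 kips.
n ≥ 213 / 24.85 = 8.571 → use 9 bolts.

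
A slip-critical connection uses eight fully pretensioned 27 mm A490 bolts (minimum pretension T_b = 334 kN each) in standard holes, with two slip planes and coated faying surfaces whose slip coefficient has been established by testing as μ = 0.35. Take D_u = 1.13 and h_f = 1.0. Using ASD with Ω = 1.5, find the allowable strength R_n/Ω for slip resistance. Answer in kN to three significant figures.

1410 kN

R_n = μ · D_u · h_f · T_b · n_s · n_b = 0.35 × 1.13 × 1.0 × 334 × 2 × 8 = 2114 kN.
Allowable strength R_n/Ω = 2114 / 1.5 = 1410 kN.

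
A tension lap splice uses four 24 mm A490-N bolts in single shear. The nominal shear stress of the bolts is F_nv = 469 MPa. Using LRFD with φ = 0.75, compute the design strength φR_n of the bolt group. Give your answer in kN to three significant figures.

637 kN

A_b = π × 24² / 4 = 452.4 mm².
R_n = F_nv · A_b · n · n_s = 469 × 452.4 × 4 × 1 / 1000 = 848.7 kN.
Design strength φR_n = 0.75 × 848.7 = 637 kN.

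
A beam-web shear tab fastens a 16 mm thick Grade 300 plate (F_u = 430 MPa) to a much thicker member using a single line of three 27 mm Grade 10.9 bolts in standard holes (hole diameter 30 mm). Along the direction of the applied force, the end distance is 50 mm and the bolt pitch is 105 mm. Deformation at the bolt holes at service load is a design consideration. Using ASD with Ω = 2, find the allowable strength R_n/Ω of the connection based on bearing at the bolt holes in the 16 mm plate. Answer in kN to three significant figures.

Per bolt r_n = 1.2 l_c t F_u ≤ 2.4 d t F_u; upper limit = 2.4 × 27 × 16 × 430 / 1000 = 445.8 kN.
Edge bolt: l_c = 50 − 30/2 = 35 mm → 1.2 × 35 × 16 × 430 / 1000 = 289 → r_n = 289 kN.
Interior bolts: l_c = 105 − 30 = 75 mm → 1.2 × 75 × 16 × 430 / 1000 = 619.2 → r_n = 445.8 kN.
R_n = 1 × 289 + 2 × 445.8 = 1181 kN.
Allowable strength R_n/Ω = 1181 / 2 = 590 kN.

590 kN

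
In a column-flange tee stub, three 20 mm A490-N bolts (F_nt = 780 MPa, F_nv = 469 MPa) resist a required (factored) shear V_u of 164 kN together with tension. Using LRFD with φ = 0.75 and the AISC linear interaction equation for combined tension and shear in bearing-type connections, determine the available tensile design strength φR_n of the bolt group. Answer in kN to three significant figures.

444 kN

A_b = π·20²/4 = 314.2 mm²; f_rv = 164 × 1000 / (3 × 314.2) = 174 MPa.
F'_nt = 1.3 F_nt − (F_nt / φF_nv) f_rv = 1.3·780 − (780/(0.75·469))·174 = 628.1 MPa, capped at F_nt → F'_nt = 628.1 MPa.
R_n = F'_nt · A_b · n = 628.1 × 314.2 × 3 / 1000 = 592 kN.
Design strength φR_n = 0.75 × 592 = 444 kN.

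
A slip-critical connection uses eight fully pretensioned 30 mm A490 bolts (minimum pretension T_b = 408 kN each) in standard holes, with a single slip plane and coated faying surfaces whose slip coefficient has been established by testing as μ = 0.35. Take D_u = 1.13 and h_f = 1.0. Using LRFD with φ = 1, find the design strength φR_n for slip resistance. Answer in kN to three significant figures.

1290 kN

R_n = μ · D_u · h_f · T_b · n_s · n_b = 0.35 × 1.13 × 1.0 × 408 × 1 × 8 = 1291 kN.
Design strength φR_n = 1 × 1291 = 1290 kN.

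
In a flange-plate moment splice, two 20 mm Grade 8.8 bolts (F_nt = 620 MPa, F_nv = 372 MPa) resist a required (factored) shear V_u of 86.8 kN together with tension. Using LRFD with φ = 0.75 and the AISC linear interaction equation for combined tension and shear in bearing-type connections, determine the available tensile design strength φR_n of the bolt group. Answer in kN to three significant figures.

235 kN

A_b = π·20²/4 = 314.2 mm²; f_rv = 86.8 × 1000 / (2 × 314.2) = 138.1 MPa.
F'_nt = 1.3 F_nt − (F_nt / φF_nv) f_rv = 1.3·620 − (620/(0.75·372))·138.1 = 499 MPa, capped at F_nt → F'_nt = 499 MPa.
R_n = F'_nt · A_b · n = 499 × 314.2 × 2 / 1000 = 313.5 kN.
Design strength φR_n = 0.75 × 313.5 = 235 kN.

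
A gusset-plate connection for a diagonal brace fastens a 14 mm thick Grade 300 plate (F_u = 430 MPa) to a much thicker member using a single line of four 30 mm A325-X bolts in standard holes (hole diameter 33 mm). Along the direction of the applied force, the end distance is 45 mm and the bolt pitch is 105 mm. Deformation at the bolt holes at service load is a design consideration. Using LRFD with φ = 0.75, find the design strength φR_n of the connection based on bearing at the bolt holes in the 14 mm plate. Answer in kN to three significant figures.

1130 kN

Per bolt r_n = 1.2 l_c t F_u ≤ 2.4 d t F_u; upper limit = 2.4 × 30 × 14 × 430 / 1000 = 433.4 kN.
Edge bolt: l_c = 45 − 33/2 = 28.5 mm → 1.2 × 28.5 × 14 × 430 / 1000 = 205.9 → r_n = 205.9 kN.
Interior bolts: l_c = 105 − 33 = 72 mm → 1.2 × 72 × 14 × 430 / 1000 = 520.1 → r_n = 433.4 kN.
R_n = 1 × 205.9 + 3 × 433.4 = 1506 kN.
Design strength φR_n = 0.75 × 1506 = 1130 kN.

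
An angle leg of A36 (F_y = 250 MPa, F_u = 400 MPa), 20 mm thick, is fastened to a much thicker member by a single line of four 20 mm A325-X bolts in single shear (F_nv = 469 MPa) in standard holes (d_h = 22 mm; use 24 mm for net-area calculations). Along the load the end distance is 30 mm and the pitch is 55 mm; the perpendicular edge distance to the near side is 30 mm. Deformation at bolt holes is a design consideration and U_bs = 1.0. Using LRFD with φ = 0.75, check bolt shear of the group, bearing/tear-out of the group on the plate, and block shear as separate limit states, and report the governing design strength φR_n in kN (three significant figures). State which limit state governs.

Bolt shear: A_b = π·20²/4 = 314.2 mm²; R_n = 469 × 314.2 × 4 × 1 / 1000 = 589.4 kN → 0.75 × 589.4 = 442 kN.
Bearing: edge l_c = 19, r_n = 182.4 kN; interior l_c = 33, r_n = 316.8 kN; R_n = 182.4 + 3·316.8 = 1133 kN → 850 kN.
Block shear: A_gv = 3900, A_nv = 2220, A_nt = 360 mm²; R_n = min(0.6F_uA_nv, 0.6F_yA_gv) + U_bs·F_u·A_nt = 676.8 kN → 508 kN.
Bolt shear governs: 442 kN.

442 kN (bolt shear governs)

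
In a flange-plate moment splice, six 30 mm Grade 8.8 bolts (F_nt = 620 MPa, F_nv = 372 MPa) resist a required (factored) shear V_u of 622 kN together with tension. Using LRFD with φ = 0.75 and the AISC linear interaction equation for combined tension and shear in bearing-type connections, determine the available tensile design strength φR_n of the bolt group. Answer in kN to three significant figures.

1530 kN

A_b = π·30²/4 = 706.9 mm²; f_rv = 622 × 1000 / (6 × 706.9) = 146.7 MPa.
F'_nt = 1.3 F_nt − (F_nt / φF_nv) f_rv = 1.3·620 − (620/(0.75·372))·146.7 = 480.1 MPa, capped at F_nt → F'_nt = 480.1 MPa.
R_n = F'_nt · A_b · n = 480.1 × 706.9 × 6 / 1000 = 2036 kN.
Design strength φR_n = 0.75 × 2036 = 1530 kN.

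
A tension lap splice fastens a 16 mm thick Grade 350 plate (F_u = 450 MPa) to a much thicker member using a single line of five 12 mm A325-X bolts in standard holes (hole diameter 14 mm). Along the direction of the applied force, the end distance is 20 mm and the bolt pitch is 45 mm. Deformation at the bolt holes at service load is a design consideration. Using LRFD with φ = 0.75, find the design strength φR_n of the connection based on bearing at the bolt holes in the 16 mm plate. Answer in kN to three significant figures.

706 kN

Per bolt r_n = 1.2 l_c t F_u ≤ 2.4 d t F_u; upper limit = 2.4 × 12 × 16 × 450 / 1000 = 207.4 kN.
Edge bolt: l_c = 20 − 14/2 = 13 mm → 1.2 × 13 × 16 × 450 / 1000 = 112.3 → r_n = 112.3 kN.
Interior bolts: l_c = 45 − 14 = 31 mm → 1.2 × 31 × 16 × 450 / 1000 = 267.8 → r_n = 207.4 kN.
R_n = 1 × 112.3 + 4 × 207.4 = 941.8 kN.
Design strength φR_n = 0.75 × 941.8 = 706 kN.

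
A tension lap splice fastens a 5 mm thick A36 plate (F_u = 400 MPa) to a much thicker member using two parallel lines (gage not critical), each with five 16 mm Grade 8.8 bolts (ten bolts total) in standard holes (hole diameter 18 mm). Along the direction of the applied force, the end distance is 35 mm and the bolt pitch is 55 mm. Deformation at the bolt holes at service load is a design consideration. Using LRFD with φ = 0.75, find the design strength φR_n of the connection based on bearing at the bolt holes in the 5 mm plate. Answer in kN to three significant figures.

Per bolt r_n = 1.2 l_c t F_u ≤ 2.4 d t F_u; upper limit = 2.4 × 16 × 5 × 400 / 1000 = 76.8 kN.
Edge bolt: l_c = 35 − 18/2 = 26 mm → 1.2 × 26 × 5 × 400 / 1000 = 62.4 → r_n = 62.4 kN.
Interior bolts: l_c = 55 − 18 = 37 mm → 1.2 × 37 × 5 × 400 / 1000 = 88.8 → r_n = 76.8 kN.
R_n = 2 × 62.4 + 8 × 76.8 = 739.2 kN.
Design strength φR_n = 0.75 × 739.2 = 554 kN.

554 kN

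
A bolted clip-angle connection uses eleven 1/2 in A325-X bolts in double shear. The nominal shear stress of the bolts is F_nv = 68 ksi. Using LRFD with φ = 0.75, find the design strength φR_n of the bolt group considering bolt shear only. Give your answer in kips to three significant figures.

A_b = π × 0.5² / 4 = 0.1963 in².
R_n = F_nv · A_b · n · n_s = 68 × 0.1963 × 11 × 2 = 293.7 kips.
Design strength φR_n = 0.75 × 293.7 = 220 kips.

220 kips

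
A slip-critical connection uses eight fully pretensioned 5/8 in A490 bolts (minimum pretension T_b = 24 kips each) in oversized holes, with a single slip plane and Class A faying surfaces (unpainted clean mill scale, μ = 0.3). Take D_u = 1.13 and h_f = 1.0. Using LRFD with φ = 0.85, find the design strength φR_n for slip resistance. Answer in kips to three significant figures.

R_n = μ · D_u · h_f · T_b · n_s · n_b = 0.3 × 1.13 × 1.0 × 24 × 1 × 8 = 65.09 kips.
Design strength φR_n = 0.85 × 65.09 = 55.3 kips.

55.3 kips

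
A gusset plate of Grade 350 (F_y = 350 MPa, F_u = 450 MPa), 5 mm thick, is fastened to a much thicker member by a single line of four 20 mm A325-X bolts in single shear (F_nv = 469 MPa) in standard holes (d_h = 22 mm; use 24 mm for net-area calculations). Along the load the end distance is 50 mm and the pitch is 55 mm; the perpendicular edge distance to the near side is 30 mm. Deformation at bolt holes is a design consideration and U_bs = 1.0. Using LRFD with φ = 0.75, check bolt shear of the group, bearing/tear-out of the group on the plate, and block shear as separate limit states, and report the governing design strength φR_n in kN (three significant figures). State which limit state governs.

Bolt shear: A_b = π·20²/4 = 314.2 mm²; R_n = 469 × 314.2 × 4 × 1 / 1000 = 589.4 kN → 0.75 × 589.4 = 442 kN.
Bearing: edge l_c = 39, r_n = 105.3 kN; interior l_c = 33, r_n = 89.1 kN; R_n = 105.3 + 3·89.1 = 372.6 kN → 279 kN.
Block shear: A_gv = 1075, A_nv = 655, A_nt = 90 mm²; R_n = min(0.6F_uA_nv, 0.6F_yA_gv) + U_bs·F_u·A_nt = 217.3 kN → 163 kN.
Block shear governs: 163 kN.

163 kN (block shear governs)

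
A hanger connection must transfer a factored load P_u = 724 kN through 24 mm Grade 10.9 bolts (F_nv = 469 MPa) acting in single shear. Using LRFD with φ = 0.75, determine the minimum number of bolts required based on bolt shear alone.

A_b = π·24²/4 = 452.4 mm².
Per-bolt design strength φR_n = 0.75 × 469 × 452.4 × 1 / 1000 = 159.1 kN.
n ≥ 724 / 159.1 = 4.55 → use 5 bolts.

5 bolts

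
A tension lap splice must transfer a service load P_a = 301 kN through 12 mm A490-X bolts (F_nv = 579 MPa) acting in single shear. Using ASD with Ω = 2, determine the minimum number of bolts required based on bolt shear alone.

A_b = π·12²/4 = 113.1 mm².
Per-bolt allowable strength R_n/Ω = 579 × 113.1 × 1 / 1000 / 2 = 32.74 kN.
n ≥ 301 / 32.74 = 9.193 → use 10 bolts.

10 bolts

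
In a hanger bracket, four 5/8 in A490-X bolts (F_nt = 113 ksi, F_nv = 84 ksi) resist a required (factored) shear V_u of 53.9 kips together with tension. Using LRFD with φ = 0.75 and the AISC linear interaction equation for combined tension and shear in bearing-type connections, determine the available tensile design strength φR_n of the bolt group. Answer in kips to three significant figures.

A_b = π·0.625²/4 = 0.3068 in²; f_rv = 53.9 / (4 × 0.3068) = 43.92 ksi.
F'_nt = 1.3 F_nt − (F_nt / φF_nv) f_rv = 1.3·113 − (113/(0.75·84))·43.92 = 68.12 ksi, capped at F_nt → F'_nt = 68.12 ksi.
R_n = F'_nt · A_b · n = 68.12 × 0.3068 × 4 = 83.6 kips.
Design strength φR_n = 0.75 × 83.6 = 62.7 kips.

62.7 kips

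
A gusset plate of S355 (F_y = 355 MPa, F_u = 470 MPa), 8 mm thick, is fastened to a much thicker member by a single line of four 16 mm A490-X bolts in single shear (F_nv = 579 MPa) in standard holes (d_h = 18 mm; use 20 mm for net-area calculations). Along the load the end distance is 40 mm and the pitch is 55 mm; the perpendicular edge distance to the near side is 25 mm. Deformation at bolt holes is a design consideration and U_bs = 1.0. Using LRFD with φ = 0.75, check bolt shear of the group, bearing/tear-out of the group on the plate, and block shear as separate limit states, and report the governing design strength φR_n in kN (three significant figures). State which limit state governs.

Bolt shear: A_b = π·16²/4 = 201.1 mm²; R_n = 579 × 201.1 × 4 × 1 / 1000 = 465.7 kN → 0.75 × 465.7 = 349 kN.
Bearing: edge l_c = 31, r_n = 139.9 kN; interior l_c = 37, r_n = 144.4 kN; R_n = 139.9 + 3·144.4 = 573 kN → 430 kN.
Block shear: A_gv = 1640, A_nv = 1080, A_nt = 120 mm²; R_n = min(0.6F_uA_nv, 0.6F_yA_gv) + U_bs·F_u·A_nt = 361 kN → 271 kN.
Block shear governs: 271 kN.

271 kN (block shear governs)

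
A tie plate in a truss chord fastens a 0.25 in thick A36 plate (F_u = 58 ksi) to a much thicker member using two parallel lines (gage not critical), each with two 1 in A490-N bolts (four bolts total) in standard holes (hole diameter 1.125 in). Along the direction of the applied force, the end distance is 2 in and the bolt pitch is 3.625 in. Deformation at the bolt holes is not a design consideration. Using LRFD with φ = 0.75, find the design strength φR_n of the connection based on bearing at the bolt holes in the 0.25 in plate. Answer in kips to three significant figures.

Per bolt r_n = 1.5 l_c t F_u ≤ 3.0 d t F_u; upper limit = 3.0 × 1 × 0.25 × 58 = 43.5 kips.
Edge bolt: l_c = 2 − 1.125/2 = 1.438 in → 1.5 × 1.438 × 0.25 × 58 = 31.27 → r_n = 31.27 kips.
Interior bolts: l_c = 3.625 − 1.125 = 2.5 in → 1.5 × 2.5 × 0.25 × 58 = 54.38 → r_n = 43.5 kips.
R_n = 2 × 31.27 + 2 × 43.5 = 149.5 kips.
Design strength φR_n = 0.75 × 149.5 = 112 kips.

112 kips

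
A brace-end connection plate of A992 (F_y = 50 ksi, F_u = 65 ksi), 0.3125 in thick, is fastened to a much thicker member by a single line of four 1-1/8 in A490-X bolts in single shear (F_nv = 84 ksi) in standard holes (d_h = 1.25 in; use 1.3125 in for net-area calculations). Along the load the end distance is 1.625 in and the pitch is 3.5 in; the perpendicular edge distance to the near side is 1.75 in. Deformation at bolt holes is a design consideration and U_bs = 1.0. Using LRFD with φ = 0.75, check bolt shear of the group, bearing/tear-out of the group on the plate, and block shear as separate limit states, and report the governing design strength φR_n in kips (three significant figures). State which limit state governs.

85.5 kips (block shear governs)

Bolt shear: A_b = π·1.125²/4 = 0.994 in²; R_n = 84 × 0.994 × 4 × 1 = 334 kips → 0.75 × 334 = 250 kips.
Bearing: edge l_c = 1, r_n = 24.38 kips; interior l_c = 2.25, r_n = 54.84 kips; R_n = 24.38 + 3·54.84 = 188.9 kips → 142 kips.
Block shear: A_gv = 3.789, A_nv = 2.354, A_nt = 0.3418 in²; R_n = min(0.6F_uA_nv, 0.6F_yA_gv) + U_bs·F_u·A_nt = 114 kips → 85.5 kips.
Block shear governs: 85.5 kips.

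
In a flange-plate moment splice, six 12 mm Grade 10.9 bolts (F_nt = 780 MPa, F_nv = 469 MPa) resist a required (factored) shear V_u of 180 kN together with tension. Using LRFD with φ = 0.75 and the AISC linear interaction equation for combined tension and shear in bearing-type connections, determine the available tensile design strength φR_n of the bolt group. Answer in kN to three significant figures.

A_b = π·12²/4 = 113.1 mm²; f_rv = 180 × 1000 / (6 × 113.1) = 265.3 MPa.
F'_nt = 1.3 F_nt − (F_nt / φF_nv) f_rv = 1.3·780 − (780/(0.75·469))·265.3 = 425.8 MPa, capped at F_nt → F'_nt = 425.8 MPa.
R_n = F'_nt · A_b · n = 425.8 × 113.1 × 6 / 1000 = 288.9 kN.
Design strength φR_n = 0.75 × 288.9 = 217 kN.

217 kN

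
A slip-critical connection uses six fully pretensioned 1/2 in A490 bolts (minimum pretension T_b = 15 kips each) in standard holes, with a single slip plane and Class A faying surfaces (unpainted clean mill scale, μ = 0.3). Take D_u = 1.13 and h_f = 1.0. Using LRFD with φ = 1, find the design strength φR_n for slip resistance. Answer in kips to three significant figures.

30.5 kips

R_n = μ · D_u · h_f · T_b · n_s · n_b = 0.3 × 1.13 × 1.0 × 15 × 1 × 6 = 30.51 kips.
Design strength φR_n = 1 × 30.51 = 30.5 kips.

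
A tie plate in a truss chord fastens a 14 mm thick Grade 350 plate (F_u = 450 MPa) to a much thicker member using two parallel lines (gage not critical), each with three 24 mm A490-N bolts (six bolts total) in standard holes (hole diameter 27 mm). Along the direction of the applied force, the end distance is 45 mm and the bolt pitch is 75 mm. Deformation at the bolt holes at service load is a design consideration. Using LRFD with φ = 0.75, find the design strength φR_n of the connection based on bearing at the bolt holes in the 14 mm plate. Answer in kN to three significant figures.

1450 kN

Per bolt r_n = 1.2 l_c t F_u ≤ 2.4 d t F_u; upper limit = 2.4 × 24 × 14 × 450 / 1000 = 362.9 kN.
Edge bolt: l_c = 45 − 27/2 = 31.5 mm → 1.2 × 31.5 × 14 × 450 / 1000 = 238.1 → r_n = 238.1 kN.
Interior bolts: l_c = 75 − 27 = 48 mm → 1.2 × 48 × 14 × 450 / 1000 = 362.9 → r_n = 362.9 kN.
R_n = 2 × 238.1 + 4 × 362.9 = 1928 kN.
Design strength φR_n = 0.75 × 1928 = 1450 kN.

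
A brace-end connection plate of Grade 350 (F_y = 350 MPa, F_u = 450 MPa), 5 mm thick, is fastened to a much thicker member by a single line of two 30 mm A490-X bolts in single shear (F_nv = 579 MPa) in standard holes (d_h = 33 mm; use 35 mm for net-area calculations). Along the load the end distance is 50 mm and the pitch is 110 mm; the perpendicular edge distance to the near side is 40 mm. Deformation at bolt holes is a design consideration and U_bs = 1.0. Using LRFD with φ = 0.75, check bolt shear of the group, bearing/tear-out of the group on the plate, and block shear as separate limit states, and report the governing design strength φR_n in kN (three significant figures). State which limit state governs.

147 kN (block shear governs)

Bolt shear: A_b = π·30²/4 = 706.9 mm²; R_n = 579 × 706.9 × 2 × 1 / 1000 = 818.5 kN → 0.75 × 818.5 = 614 kN.
Bearing: edge l_c = 33.5, r_n = 90.45 kN; interior l_c = 77, r_n = 162 kN; R_n = 90.45 + 1·162 = 252.4 kN → 189 kN.
Block shear: A_gv = 800, A_nv = 537.5, A_nt = 112.5 mm²; R_n = min(0.6F_uA_nv, 0.6F_yA_gv) + U_bs·F_u·A_nt = 195.8 kN → 147 kN.
Block shear governs: 147 kN.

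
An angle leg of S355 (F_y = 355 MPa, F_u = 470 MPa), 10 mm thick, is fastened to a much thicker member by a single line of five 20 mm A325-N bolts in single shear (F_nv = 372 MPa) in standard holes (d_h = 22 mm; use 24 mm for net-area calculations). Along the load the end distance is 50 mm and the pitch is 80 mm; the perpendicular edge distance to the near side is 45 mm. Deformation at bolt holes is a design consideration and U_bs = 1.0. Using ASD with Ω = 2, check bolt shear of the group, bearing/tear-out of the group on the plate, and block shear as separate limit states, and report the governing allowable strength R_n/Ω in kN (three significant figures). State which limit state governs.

Bolt shear: A_b = π·20²/4 = 314.2 mm²; R_n = 372 × 314.2 × 5 × 1 / 1000 = 584.3 kN → 584.3 / 2 = 292 kN.
Bearing: edge l_c = 39, r_n = 220 kN; interior l_c = 58, r_n = 225.6 kN; R_n = 220 + 4·225.6 = 1122 kN → 561 kN.
Block shear: A_gv = 3700, A_nv = 2620, A_nt = 330 mm²; R_n = min(0.6F_uA_nv, 0.6F_yA_gv) + U_bs·F_u·A_nt = 893.9 kN → 447 kN.
Bolt shear governs: 292 kN.

292 kN (bolt shear governs)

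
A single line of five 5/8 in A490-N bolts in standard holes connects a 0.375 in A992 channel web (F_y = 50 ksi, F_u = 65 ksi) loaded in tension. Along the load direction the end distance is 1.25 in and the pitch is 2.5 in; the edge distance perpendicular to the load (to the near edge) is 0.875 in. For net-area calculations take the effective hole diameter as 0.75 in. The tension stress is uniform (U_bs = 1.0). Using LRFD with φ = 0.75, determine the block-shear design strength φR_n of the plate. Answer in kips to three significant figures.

Shear plane L_v = 1.25 + 4·2.5 = 11.25 in; A_gv = 11.25 × 0.375 = 4.219 in².
A_nv = (11.25 − 4.5·0.75) × 0.375 = 2.953 in².
A_nt = (0.875 − 0.5·0.75) × 0.375 = 0.1875 in².
0.6 F_u A_nv = 115.2 kips; 0.6 F_y A_gv = 126.6 kips → shear rupture governs the shear term.
R_n = 115.2 + 1.0 × 65 × 0.1875 = 127.4 kips.
Design strength φR_n = 0.75 × 127.4 = 95.5 kips.

95.5 kips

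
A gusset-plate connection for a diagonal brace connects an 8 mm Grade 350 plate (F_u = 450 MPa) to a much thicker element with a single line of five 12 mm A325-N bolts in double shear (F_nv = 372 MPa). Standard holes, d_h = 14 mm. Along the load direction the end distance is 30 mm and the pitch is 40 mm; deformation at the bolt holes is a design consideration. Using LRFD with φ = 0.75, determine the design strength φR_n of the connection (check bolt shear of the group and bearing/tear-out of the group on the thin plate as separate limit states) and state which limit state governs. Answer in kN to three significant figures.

Bolt shear: A_b = π·12²/4 = 113.1 mm²; R_n = 372 × 113.1 × 5 × 2 / 1000 = 420.7 kN → 0.75 × 420.7 = 316 kN.
Bearing (1.2 l_c t F_u ≤ 2.4 d t F_u): upper limit = 2.4·12·8·450 / 1000 = 103.7 kN.
  Edge l_c = 30 − 14/2 = 23 → r_n = 99.36 kN; interior l_c = 40 − 14 = 26 → r_n = 103.7 kN.
  R_n,bearing = 1·99.36 + 4·103.7 = 514.1 kN → 0.75 × 514.1 = 386 kN.
Bolt shear governs: 316 kN.

316 kN (bolt shear governs)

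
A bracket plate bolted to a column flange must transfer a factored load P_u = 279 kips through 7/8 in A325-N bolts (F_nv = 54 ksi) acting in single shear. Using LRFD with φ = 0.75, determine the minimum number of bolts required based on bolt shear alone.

A_b = π·0.875²/4 = 0.6013 in².
Per-bolt design strength φR_n = 0.75 × 54 × 0.6013 × 1 = 24.35 kips.
n ≥ 279 / 24.35 = 11.46 → use 12 bolts.

12 bolts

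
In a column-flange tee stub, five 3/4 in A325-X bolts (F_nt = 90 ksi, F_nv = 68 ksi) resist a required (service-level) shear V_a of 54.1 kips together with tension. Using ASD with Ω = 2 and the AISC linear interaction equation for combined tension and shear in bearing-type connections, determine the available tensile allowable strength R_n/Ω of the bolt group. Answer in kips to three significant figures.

A_b = π·0.75²/4 = 0.4418 in²; f_rv = 54.1 / (5 × 0.4418) = 24.49 ksi.
F'_nt = 1.3 F_nt − (Ω F_nt / F_nv) f_rv = 1.3·90 − (2·90/68)·24.49 = 52.17 ksi, capped at F_nt → F'_nt = 52.17 ksi.
R_n = F'_nt · A_b · n = 52.17 × 0.4418 × 5 = 115.2 kips.
Allowable strength R_n/Ω = 115.2 / 2 = 57.6 kips.

57.6 kips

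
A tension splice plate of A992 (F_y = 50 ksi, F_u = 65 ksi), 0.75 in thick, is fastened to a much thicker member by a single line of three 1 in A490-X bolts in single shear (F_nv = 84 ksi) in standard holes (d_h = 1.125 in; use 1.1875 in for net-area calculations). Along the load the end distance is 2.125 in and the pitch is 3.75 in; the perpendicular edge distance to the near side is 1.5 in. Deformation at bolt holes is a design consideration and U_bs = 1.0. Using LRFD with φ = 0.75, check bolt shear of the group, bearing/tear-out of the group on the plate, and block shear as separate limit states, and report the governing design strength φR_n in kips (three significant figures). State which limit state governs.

148 kips (bolt shear governs)

Bolt shear: A_b = π·1²/4 = 0.7854 in²; R_n = 84 × 0.7854 × 3 × 1 = 197.9 kips → 0.75 × 197.9 = 148 kips.
Bearing: edge l_c = 1.562, r_n = 91.41 kips; interior l_c = 2.625, r_n = 117 kips; R_n = 91.41 + 2·117 = 325.4 kips → 244 kips.
Block shear: A_gv = 7.219, A_nv = 4.992, A_nt = 0.6797 in²; R_n = min(0.6F_uA_nv, 0.6F_yA_gv) + U_bs·F_u·A_nt = 238.9 kips → 179 kips.
Bolt shear governs: 148 kips.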